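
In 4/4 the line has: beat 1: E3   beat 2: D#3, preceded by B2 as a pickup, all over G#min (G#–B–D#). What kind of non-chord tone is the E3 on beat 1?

The harmony at that moment is G# minor triad (G#, B, D#); E3 is not a chord tone.
It is approached by leap up from B2 and left by step down to D#3.
Leap in, step out, metrically accented — an appoggiatura.

Appoggiatura.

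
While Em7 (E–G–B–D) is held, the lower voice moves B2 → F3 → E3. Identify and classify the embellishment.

The harmony at that moment is E minor seventh chord (E, G, B, D); F3 is not a chord tone.
It is approached by leap up from B2 and left by step down to E3.
Leap in, step out — an appoggiatura.

F3 is an appoggiatura.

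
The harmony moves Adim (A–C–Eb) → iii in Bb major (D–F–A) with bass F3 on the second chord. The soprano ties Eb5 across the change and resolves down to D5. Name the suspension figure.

7–6 suspension.

At the second chord the bass is F3. The suspended Eb5 lies a seventh above the bass; after resolving down by step to D5, the interval above the bass becomes a sixth.
Suspension figures are named by those two intervals: 7–6.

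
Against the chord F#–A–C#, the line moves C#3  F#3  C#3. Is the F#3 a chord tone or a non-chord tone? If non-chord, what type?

F# minor triad contains F#, A, C#; F# is the root, so it is a chord tone.

Chord tone (the root of F# minor triad).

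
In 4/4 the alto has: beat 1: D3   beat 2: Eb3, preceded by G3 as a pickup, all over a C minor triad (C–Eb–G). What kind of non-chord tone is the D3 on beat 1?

The harmony at that moment is C minor triad (C, Eb, G); D3 is not a chord tone.
It is approached by leap down from G3 and left by step up to Eb3.
Leap in, step out, metrically accented — an appoggiatura.

Appoggiatura.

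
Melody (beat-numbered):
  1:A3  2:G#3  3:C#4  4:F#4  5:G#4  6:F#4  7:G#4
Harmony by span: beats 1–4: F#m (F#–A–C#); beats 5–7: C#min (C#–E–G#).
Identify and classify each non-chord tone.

G#3 (beat 2) — escape tone; F#4 (beat 6) — neighbor tone.

The harmony at that moment is F# minor triad (F#, A, C#); G#3 is not a chord tone.
It is approached by step down from A3 and left by leap up to C#4.
Step in, leap out — an escape tone.
The harmony at that moment is C# minor triad (C#, E, G#); F#4 is not a chord tone.
It is approached by step down from G#4 and left by step up to G#4.
Step away and step back to the same note — a neighbor tone (lower neighbor).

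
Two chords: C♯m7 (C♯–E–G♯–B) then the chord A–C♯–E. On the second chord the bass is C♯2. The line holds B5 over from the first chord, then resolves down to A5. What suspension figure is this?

At the second chord the bass is C♯2. The suspended B5 lies a seventh above the bass; after resolving down by step to A5, the interval above the bass becomes a sixth.
Suspension figures are named by those two intervals: 7–6.

7–6 suspension.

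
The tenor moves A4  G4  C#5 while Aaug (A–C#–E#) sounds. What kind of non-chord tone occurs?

G4 is an escape tone.

The harmony at that moment is A augmented triad (A, C#, E#); G4 is not a chord tone.
It is approached by step down from A4 and left by leap up to C#5.
Step in, leap out — an escape tone.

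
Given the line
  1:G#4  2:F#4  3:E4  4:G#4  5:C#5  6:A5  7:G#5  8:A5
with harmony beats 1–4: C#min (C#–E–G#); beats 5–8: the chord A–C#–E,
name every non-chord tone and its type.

F#4 (beat 2) — passing tone; G#5 (beat 7) — neighbor tone.

The harmony at that moment is C# minor triad (C#, E, G#); F#4 is not a chord tone.
It is approached by step down from G#4 and left by step down to E4.
Step in, step out in the same direction — a passing tone.
The harmony at that moment is A major triad (A, C#, E); G#5 is not a chord tone.
It is approached by step down from A5 and left by step up to A5.
Step away and step back to the same note — a neighbor tone (lower neighbor).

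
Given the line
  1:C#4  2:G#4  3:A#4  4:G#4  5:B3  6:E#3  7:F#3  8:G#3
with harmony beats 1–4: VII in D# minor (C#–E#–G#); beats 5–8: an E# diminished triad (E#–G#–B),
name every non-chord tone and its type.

The harmony at that moment is C# major triad (C#, E#, G#); A#4 is not a chord tone.
It is approached by step up from G#4 and left by step down to G#4.
Step away and step back to the same note — a neighbor tone (upper neighbor).
The harmony at that moment is E# diminished triad (E#, G#, B); F#3 is not a chord tone.
It is approached by step up from E#3 and left by step up to G#3.
Step in, step out in the same direction — a passing tone.

A#4 (beat 3) — neighbor tone; F#3 (beat 7) — passing tone.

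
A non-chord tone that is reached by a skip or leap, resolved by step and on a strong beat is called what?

Appoggiatura.

Approach: by leap. Departure: by step. Metric position: strong.
Leap in, step out, in a metrically strong position — an appoggiatura. (It is the mirror image of the escape tone, which steps in and leaps out from a weak position.)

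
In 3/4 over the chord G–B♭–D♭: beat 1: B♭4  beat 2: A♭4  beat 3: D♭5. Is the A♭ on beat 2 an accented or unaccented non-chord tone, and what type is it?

Unaccented escape tone.

The harmony at that moment is G diminished triad (G, B♭, D♭); A♭4 is not a chord tone.
It is approached by step down from B♭4 and left by leap up to D♭5.
Step in, leap out — an escape tone.
It falls on a weak beat, so it is unaccented.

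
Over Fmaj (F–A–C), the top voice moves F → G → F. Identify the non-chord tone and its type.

G is a neighbor tone.

The harmony at that moment is F major triad (F, A, C); G is not a chord tone.
It is approached by step up from F and left by step down to F.
Step away and step back to the same note — a neighbor tone (upper neighbor).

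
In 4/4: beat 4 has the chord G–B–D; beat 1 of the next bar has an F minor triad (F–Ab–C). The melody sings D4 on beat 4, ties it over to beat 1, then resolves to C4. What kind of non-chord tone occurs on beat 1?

Suspension.

The harmony at that moment is F minor triad (F, Ab, C); D4 is not a chord tone.
It is held over (the same pitch as the preceding D4) and left by step down to C4.
Held over from the previous chord and resolving down by step — a suspension.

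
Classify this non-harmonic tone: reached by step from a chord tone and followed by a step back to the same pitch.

Neighbor tone.

Approach: by step. Departure: by step in the opposite direction, back to the starting pitch.
Stepwise on both sides but reversing to return to the same chord tone — a neighbor tone. (Had it continued onward in the same direction it would be a passing tone instead.)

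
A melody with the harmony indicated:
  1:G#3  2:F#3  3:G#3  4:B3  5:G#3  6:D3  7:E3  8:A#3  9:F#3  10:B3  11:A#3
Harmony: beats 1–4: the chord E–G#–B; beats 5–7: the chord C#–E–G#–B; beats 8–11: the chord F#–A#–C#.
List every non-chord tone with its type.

The harmony at that moment is E major triad (E, G#, B); F#3 is not a chord tone.
It is approached by step down from G#3 and left by step up to G#3.
Step away and step back to the same note — a neighbor tone (lower neighbor).
The harmony at that moment is C# minor seventh chord (C#, E, G#, B); D3 is not a chord tone.
It is approached by leap down from G#3 and left by step up to E3.
Leap in, step out — an appoggiatura.
The harmony at that moment is F# major triad (F#, A#, C#); B3 is not a chord tone.
It is approached by leap up from F#3 and left by step down to A#3.
Leap in, step out — an appoggiatura.

F#3 (beat 2) — neighbor tone; D3 (beat 6) — appoggiatura; B3 (beat 10) — appoggiatura.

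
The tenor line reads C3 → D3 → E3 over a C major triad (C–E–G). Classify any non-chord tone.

The harmony at that moment is C major triad (C, E, G); D3 is not a chord tone.
It is approached by step up from C3 and left by step up to E3.
Step in, step out in the same direction — a passing tone.

D3 is a passing tone.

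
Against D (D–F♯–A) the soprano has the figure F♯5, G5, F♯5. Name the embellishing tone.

The harmony at that moment is D major triad (D, F♯, A); G5 is not a chord tone.
It is approached by step up from F♯5 and left by step down to F♯5.
Step away and step back to the same note — a neighbor tone (upper neighbor).

G5 is a neighbor tone.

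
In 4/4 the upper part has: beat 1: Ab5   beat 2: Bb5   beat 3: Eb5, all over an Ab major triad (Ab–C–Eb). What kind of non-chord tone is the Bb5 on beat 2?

Escape tone.

The harmony at that moment is Ab major triad (Ab, C, Eb); Bb5 is not a chord tone.
It is approached by step up from Ab5 and left by leap down to Eb5.
Step in, leap out, on a weak beat — an escape tone.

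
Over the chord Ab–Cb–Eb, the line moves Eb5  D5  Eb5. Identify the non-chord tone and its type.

The harmony at that moment is Ab minor triad (Ab, Cb, Eb); D5 is not a chord tone.
It is approached by step down from Eb5 and left by step up to Eb5.
Step away and step back to the same note — a neighbor tone (lower neighbor).

D5 is a neighbor tone.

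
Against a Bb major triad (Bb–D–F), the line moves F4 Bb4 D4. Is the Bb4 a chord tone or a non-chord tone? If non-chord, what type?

Bb major triad contains Bb, D, F; Bb is the root, so it is a chord tone.

Chord tone (the root of Bb major triad).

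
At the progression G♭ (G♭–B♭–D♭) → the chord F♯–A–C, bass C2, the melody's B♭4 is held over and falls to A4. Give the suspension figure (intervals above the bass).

7–6 suspension.

At the second chord the bass is C2. The suspended B♭4 lies a seventh above the bass; after resolving down by step to A4, the interval above the bass becomes a sixth.
Suspension figures are named by those two intervals: 7–6.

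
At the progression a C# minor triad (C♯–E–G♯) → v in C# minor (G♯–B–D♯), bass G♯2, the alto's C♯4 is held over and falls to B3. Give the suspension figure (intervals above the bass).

At the second chord the bass is G♯2. The suspended C♯4 lies a fourth above the bass; after resolving down by step to B3, the interval above the bass becomes a third.
Suspension figures are named by those two intervals: 4–3.

4–3 suspension.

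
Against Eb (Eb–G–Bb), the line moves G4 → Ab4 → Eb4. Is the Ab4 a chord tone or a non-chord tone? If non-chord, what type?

Non-chord tone — an escape tone.

The harmony at that moment is Eb major triad (Eb, G, Bb); Ab4 is not a chord tone.
It is approached by step up from G4 and left by leap down to Eb4.
Step in, leap out — an escape tone.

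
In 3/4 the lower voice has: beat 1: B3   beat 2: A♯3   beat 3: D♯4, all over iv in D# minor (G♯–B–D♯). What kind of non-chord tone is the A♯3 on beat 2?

Escape tone.

The harmony at that moment is G♯ minor triad (G♯, B, D♯); A♯3 is not a chord tone.
It is approached by step down from B3 and left by leap up to D♯4.
Step in, leap out, on a weak beat — an escape tone.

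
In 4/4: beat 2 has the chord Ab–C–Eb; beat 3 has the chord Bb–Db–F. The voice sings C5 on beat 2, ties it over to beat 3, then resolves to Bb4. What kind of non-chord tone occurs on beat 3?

The harmony at that moment is Bb minor triad (Bb, Db, F); C5 is not a chord tone.
It is held over (the same pitch as the preceding C5) and left by step down to Bb4.
Held over from the previous chord and resolving down by step — a suspension.

Suspension.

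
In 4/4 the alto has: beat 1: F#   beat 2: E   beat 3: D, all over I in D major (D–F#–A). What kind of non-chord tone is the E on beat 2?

Passing tone.

The harmony at that moment is D major triad (D, F#, A); E is not a chord tone.
It is approached by step down from F# and left by step down to D.
Step in, step out in the same direction — a passing tone.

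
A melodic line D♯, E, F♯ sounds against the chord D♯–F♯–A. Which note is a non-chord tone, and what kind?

The harmony at that moment is D♯ diminished triad (D♯, F♯, A); E is not a chord tone.
It is approached by step up from D♯ and left by step up to F♯.
Step in, step out in the same direction — a passing tone.

E is a passing tone.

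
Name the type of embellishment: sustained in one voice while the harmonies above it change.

Pedal tone.

Approach: none. Departure: none — a single pitch is sustained while the chords change around it, passing through harmonies that do not contain it.
No melodic motion at all; the dissonance is created entirely by the moving harmonies against the stationary note — a pedal tone (pedal point).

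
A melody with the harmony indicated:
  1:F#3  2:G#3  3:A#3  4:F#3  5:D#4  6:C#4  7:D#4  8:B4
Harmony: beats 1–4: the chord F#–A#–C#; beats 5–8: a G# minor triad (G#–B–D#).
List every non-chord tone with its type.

G#3 (beat 2) — passing tone; C#4 (beat 6) — neighbor tone.

The harmony at that moment is F# major triad (F#, A#, C#); G#3 is not a chord tone.
It is approached by step up from F#3 and left by step up to A#3.
Step in, step out in the same direction — a passing tone.
The harmony at that moment is G# minor triad (G#, B, D#); C#4 is not a chord tone.
It is approached by step down from D#4 and left by step up to D#4.
Step away and step back to the same note — a neighbor tone (lower neighbor).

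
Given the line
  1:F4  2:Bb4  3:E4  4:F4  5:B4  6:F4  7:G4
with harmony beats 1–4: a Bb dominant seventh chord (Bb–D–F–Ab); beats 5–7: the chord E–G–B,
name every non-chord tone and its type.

The harmony at that moment is Bb dominant seventh chord (Bb, D, F, Ab); E4 is not a chord tone.
It is approached by leap down from Bb4 and left by step up to F4.
Leap in, step out — an appoggiatura.
The harmony at that moment is E minor triad (E, G, B); F4 is not a chord tone.
It is approached by leap down from B4 and left by step up to G4.
Leap in, step out — an appoggiatura.

E4 (beat 3) — appoggiatura; F4 (beat 6) — appoggiatura.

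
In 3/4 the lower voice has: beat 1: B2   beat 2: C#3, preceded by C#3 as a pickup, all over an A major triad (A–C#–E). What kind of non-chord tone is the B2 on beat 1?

Lower neighbor tone.

The harmony at that moment is A major triad (A, C#, E); B2 is not a chord tone.
It is approached by step down from C#3 and left by step up to C#3.
Step away and step back to the same note — a neighbor tone (lower neighbor).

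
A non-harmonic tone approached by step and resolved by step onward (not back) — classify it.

Passing tone.

Approach: by step. Departure: by step, continuing in the same direction.
Stepwise on both sides with no change of direction means the note fills in the space between two different chord tones — a passing tone. (Had it turned back to its starting note it would be a neighbor tone instead.)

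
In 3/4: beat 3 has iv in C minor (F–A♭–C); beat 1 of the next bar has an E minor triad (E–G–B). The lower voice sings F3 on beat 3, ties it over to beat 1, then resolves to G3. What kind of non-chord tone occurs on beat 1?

Retardation.

The harmony at that moment is E minor triad (E, G, B); F3 is not a chord tone.
It is held over (the same pitch as the preceding F3) and left by step up to G3.
Held over from the previous chord and resolving up by step — a retardation.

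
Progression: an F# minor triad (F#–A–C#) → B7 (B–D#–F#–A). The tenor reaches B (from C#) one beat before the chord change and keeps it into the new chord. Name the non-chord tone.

The harmony at that moment is F# minor triad (F#, A, C#); B is not a chord tone.
It is approached by step down from C# and then sustained as the same pitch into the next harmony.
Arriving early and becoming a chord tone when the harmony changes — an anticipation.

B is an anticipation.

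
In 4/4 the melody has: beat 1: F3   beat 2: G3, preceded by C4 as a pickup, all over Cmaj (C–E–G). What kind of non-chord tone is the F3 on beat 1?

Appoggiatura.

The harmony at that moment is C major triad (C, E, G); F3 is not a chord tone.
It is approached by leap down from C4 and left by step up to G3.
Leap in, step out, metrically accented — an appoggiatura.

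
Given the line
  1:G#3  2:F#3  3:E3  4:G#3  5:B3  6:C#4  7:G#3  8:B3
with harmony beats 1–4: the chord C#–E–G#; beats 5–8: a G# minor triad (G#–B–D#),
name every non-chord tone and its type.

F#3 (beat 2) — passing tone; C#4 (beat 6) — escape tone.

The harmony at that moment is C# minor triad (C#, E, G#); F#3 is not a chord tone.
It is approached by step down from G#3 and left by step down to E3.
Step in, step out in the same direction — a passing tone.
The harmony at that moment is G# minor triad (G#, B, D#); C#4 is not a chord tone.
It is approached by step up from B3 and left by leap down to G#3.
Step in, leap out — an escape tone.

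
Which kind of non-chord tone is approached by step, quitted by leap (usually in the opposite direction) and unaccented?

Approach: by step. Departure: by leap. Metric position: weak.
Step in, leap out, from a weak position — an escape tone (échappée). (It is the mirror image of the appoggiatura, which leaps in and steps out on a strong beat.)

Escape tone.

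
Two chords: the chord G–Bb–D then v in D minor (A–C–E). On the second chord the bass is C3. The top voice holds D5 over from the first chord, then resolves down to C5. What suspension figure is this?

9–8 suspension.

At the second chord the bass is C3. The suspended D5 lies a ninth above the bass; after resolving down by step to C5, the interval above the bass becomes an octave.
Suspension figures are named by those two intervals: 9–8.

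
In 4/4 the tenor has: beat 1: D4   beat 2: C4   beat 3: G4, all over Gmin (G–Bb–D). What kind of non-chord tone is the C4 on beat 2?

Escape tone.

The harmony at that moment is G minor triad (G, Bb, D); C4 is not a chord tone.
It is approached by step down from D4 and left by leap up to G4.
Step in, leap out, on a weak beat — an escape tone.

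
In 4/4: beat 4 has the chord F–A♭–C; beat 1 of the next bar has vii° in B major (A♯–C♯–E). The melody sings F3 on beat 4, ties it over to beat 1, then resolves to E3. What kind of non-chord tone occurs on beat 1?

Suspension.

The harmony at that moment is A♯ diminished triad (A♯, C♯, E); F3 is not a chord tone.
It is held over (the same pitch as the preceding F3) and left by step down to E3.
Held over from the previous chord and resolving down by step — a suspension.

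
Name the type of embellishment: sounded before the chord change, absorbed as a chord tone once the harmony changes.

Approach: ahead of the chord change (typically by step), so it is dissonant against the current harmony. Departure: none — the same pitch is restated or held and is a chord tone of the new harmony.
Dissonant first, consonant once the harmony catches up: the note simply arrives early — an anticipation. (The reverse timing, consonant first and dissonant after the change, would be a suspension or retardation.)

Anticipation.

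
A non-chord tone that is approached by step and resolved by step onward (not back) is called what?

Approach: by step. Departure: by step, continuing in the same direction.
Stepwise on both sides with no change of direction means the note fills in the space between two different chord tones — a passing tone. (Had it turned back to its starting note it would be a neighbor tone instead.)

Passing tone.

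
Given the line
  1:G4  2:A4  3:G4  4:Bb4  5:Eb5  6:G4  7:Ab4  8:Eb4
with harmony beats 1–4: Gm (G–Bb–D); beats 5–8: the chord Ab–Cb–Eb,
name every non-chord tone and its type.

A4 (beat 2) — neighbor tone; G4 (beat 6) — appoggiatura.

The harmony at that moment is G minor triad (G, Bb, D); A4 is not a chord tone.
It is approached by step up from G4 and left by step down to G4.
Step away and step back to the same note — a neighbor tone (upper neighbor).
The harmony at that moment is Ab minor triad (Ab, Cb, Eb); G4 is not a chord tone.
It is approached by leap down from Eb5 and left by step up to Ab4.
Leap in, step out — an appoggiatura.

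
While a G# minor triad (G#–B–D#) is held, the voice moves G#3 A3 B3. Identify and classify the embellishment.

The harmony at that moment is G# minor triad (G#, B, D#); A3 is not a chord tone.
It is approached by step up from G#3 and left by step up to B3.
Step in, step out in the same direction — a passing tone.

A3 is a passing tone.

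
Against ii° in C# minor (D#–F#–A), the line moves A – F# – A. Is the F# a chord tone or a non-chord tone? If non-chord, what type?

Chord tone (the third of D# diminished triad).

D# diminished triad contains D#, F#, A; F# is the third, so it is a chord tone.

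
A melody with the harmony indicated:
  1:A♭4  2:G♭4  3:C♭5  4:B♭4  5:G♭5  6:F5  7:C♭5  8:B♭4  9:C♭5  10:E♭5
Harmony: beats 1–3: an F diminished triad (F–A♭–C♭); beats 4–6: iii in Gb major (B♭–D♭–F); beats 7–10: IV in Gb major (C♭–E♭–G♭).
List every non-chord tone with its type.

G♭4 (beat 2) — escape tone; G♭5 (beat 5) — appoggiatura; B♭4 (beat 8) — neighbor tone.

The harmony at that moment is F diminished triad (F, A♭, C♭); G♭4 is not a chord tone.
It is approached by step down from A♭4 and left by leap up to C♭5.
Step in, leap out — an escape tone.
The harmony at that moment is B♭ minor triad (B♭, D♭, F); G♭5 is not a chord tone.
It is approached by leap up from B♭4 and left by step down to F5.
Leap in, step out — an appoggiatura.
The harmony at that moment is C♭ major triad (C♭, E♭, G♭); B♭4 is not a chord tone.
It is approached by step down from C♭5 and left by step up to C♭5.
Step away and step back to the same note — a neighbor tone (lower neighbor).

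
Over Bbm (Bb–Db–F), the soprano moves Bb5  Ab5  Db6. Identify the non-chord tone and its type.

The harmony at that moment is Bb minor triad (Bb, Db, F); Ab5 is not a chord tone.
It is approached by step down from Bb5 and left by leap up to Db6.
Step in, leap out — an escape tone.

Ab5 is an escape tone.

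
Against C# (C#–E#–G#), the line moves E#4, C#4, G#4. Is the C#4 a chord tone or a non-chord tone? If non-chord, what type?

Chord tone (the root of C# major triad).

C# major triad contains C#, E#, G#; C# is the root, so it is a chord tone.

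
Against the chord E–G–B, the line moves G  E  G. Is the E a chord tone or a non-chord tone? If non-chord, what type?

Chord tone (the root of E minor triad).

E minor triad contains E, G, B; E is the root, so it is a chord tone.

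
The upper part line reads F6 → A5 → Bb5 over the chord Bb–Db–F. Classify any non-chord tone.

A5 is an appoggiatura.

The harmony at that moment is Bb minor triad (Bb, Db, F); A5 is not a chord tone.
It is approached by leap down from F6 and left by step up to Bb5.
Leap in, step out — an appoggiatura.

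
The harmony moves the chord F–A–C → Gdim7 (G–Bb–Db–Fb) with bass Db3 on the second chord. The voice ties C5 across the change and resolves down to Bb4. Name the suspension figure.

At the second chord the bass is Db3. The suspended C5 lies a seventh above the bass; after resolving down by step to Bb4, the interval above the bass becomes a sixth.
Suspension figures are named by those two intervals: 7–6.

7–6 suspension.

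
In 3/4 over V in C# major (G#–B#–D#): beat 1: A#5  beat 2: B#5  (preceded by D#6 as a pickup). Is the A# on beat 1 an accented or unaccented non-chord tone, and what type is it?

The harmony at that moment is G# major triad (G#, B#, D#); A#5 is not a chord tone.
It is approached by leap down from D#6 and left by step up to B#5.
Leap in, step out — an appoggiatura.
It falls on the downbeat, so it is accented.

Accented appoggiatura.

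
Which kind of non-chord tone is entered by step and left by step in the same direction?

Passing tone.

Approach: by step. Departure: by step, continuing in the same direction.
Stepwise on both sides with no change of direction means the note fills in the space between two different chord tones — a passing tone. (Had it turned back to its starting note it would be a neighbor tone instead.)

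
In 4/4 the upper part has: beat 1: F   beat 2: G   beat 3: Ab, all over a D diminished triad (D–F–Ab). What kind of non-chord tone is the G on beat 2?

Passing tone.

The harmony at that moment is D diminished triad (D, F, Ab); G is not a chord tone.
It is approached by step up from F and left by step up to Ab.
Step in, step out in the same direction — a passing tone.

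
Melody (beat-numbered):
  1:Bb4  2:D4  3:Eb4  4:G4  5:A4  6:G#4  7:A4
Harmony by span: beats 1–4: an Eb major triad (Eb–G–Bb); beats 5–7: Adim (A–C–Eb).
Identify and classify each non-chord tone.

D4 (beat 2) — appoggiatura; G#4 (beat 6) — neighbor tone.

The harmony at that moment is Eb major triad (Eb, G, Bb); D4 is not a chord tone.
It is approached by leap down from Bb4 and left by step up to Eb4.
Leap in, step out — an appoggiatura.
The harmony at that moment is A diminished triad (A, C, Eb); G#4 is not a chord tone.
It is approached by step down from A4 and left by step up to A4.
Step away and step back to the same note — a neighbor tone (lower neighbor).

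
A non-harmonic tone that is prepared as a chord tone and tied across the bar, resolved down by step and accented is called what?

Approach: by preparation — the pitch is first a chord tone, then held (tied or repeated) while the harmony changes under it. Departure: down by step. Metric position: strong.
A prepared dissonance that resolves downward by step — a suspension. (The same figure resolving upward would be a retardation.)

Suspension.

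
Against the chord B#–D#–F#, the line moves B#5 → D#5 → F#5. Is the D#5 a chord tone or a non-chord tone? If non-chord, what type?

B# diminished triad contains B#, D#, F#; D# is the third, so it is a chord tone.

Chord tone (the third of B# diminished triad).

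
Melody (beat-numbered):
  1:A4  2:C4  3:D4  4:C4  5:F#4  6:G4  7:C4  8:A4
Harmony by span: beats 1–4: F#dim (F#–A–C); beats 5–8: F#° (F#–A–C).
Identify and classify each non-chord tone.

D4 (beat 3) — neighbor tone; G4 (beat 6) — escape tone.

The harmony at that moment is F# diminished triad (F#, A, C); D4 is not a chord tone.
It is approached by step up from C4 and left by step down to C4.
Step away and step back to the same note — a neighbor tone (upper neighbor).
The harmony at that moment is F# diminished triad (F#, A, C); G4 is not a chord tone.
It is approached by step up from F#4 and left by leap down to C4.
Step in, leap out — an escape tone.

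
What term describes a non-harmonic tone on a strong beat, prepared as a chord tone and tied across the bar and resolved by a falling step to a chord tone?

Approach: by preparation — the pitch is first a chord tone, then held (tied or repeated) while the harmony changes under it. Departure: down by step. Metric position: strong.
A prepared dissonance that resolves downward by step — a suspension. (The same figure resolving upward would be a retardation.)

Suspension.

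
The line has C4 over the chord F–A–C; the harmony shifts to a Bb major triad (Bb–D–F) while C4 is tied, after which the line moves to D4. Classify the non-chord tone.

The harmony at that moment is Bb major triad (Bb, D, F); C4 is not a chord tone.
It is held over (the same pitch as the preceding C4) and left by step up to D4.
Held over from the previous chord and resolving up by step — a retardation.

C4 is a retardation.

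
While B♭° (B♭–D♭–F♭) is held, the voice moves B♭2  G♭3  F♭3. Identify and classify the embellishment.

The harmony at that moment is B♭ diminished triad (B♭, D♭, F♭); G♭3 is not a chord tone.
It is approached by leap up from B♭2 and left by step down to F♭3.
Leap in, step out — an appoggiatura.

G♭3 is an appoggiatura.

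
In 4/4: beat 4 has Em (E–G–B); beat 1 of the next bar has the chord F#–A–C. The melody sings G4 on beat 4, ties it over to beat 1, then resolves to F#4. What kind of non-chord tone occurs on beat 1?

Suspension.

The harmony at that moment is F# diminished triad (F#, A, C); G4 is not a chord tone.
It is held over (the same pitch as the preceding G4) and left by step down to F#4.
Held over from the previous chord and resolving down by step — a suspension.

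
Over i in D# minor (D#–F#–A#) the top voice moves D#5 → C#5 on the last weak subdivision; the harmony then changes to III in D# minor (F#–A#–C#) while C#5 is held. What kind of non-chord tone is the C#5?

C#5 is an anticipation.

The harmony at that moment is D# minor triad (D#, F#, A#); C#5 is not a chord tone.
It is approached by step down from D#5 and then sustained as the same pitch into the next harmony.
Arriving early and becoming a chord tone when the harmony changes — an anticipation.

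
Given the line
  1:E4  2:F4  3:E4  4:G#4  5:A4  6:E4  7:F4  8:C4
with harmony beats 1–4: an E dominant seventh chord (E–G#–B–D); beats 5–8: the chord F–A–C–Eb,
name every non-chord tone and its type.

The harmony at that moment is E dominant seventh chord (E, G#, B, D); F4 is not a chord tone.
It is approached by step up from E4 and left by step down to E4.
Step away and step back to the same note — a neighbor tone (upper neighbor).
The harmony at that moment is F dominant seventh chord (F, A, C, Eb); E4 is not a chord tone.
It is approached by leap down from A4 and left by step up to F4.
Leap in, step out — an appoggiatura.

F4 (beat 2) — neighbor tone; E4 (beat 6) — appoggiatura.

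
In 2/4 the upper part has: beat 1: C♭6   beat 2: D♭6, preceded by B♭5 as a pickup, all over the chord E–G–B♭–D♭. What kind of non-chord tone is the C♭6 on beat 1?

The harmony at that moment is E diminished seventh chord (E, G, B♭, D♭); C♭6 is not a chord tone.
It is approached by step up from B♭5 and left by step up to D♭6.
Step in, step out in the same direction — a passing tone.

Passing tone.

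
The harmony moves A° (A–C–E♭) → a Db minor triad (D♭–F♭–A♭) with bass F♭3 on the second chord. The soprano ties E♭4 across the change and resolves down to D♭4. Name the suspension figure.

7–6 suspension.

At the second chord the bass is F♭3. The suspended E♭4 lies a seventh above the bass; after resolving down by step to D♭4, the interval above the bass becomes a sixth.
Suspension figures are named by those two intervals: 7–6.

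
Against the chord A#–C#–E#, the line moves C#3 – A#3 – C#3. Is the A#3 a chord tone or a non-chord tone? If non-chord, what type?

Chord tone (the root of A# minor triad).

A# minor triad contains A#, C#, E#; A# is the root, so it is a chord tone.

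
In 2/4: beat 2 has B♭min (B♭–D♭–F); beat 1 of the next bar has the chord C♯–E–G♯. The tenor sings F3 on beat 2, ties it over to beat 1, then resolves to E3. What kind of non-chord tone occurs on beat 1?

The harmony at that moment is C♯ minor triad (C♯, E, G♯); F3 is not a chord tone.
It is held over (the same pitch as the preceding F3) and left by step down to E3.
Held over from the previous chord and resolving down by step — a suspension.

Suspension.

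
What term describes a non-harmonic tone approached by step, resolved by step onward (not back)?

Approach: by step. Departure: by step, continuing in the same direction.
Stepwise on both sides with no change of direction means the note fills in the space between two different chord tones — a passing tone. (Had it turned back to its starting note it would be a neighbor tone instead.)

Passing tone.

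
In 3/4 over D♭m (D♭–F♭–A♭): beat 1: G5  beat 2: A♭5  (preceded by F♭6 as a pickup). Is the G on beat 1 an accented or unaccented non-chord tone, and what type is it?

The harmony at that moment is D♭ minor triad (D♭, F♭, A♭); G5 is not a chord tone.
It is approached by leap down from F♭6 and left by step up to A♭5.
Leap in, step out — an appoggiatura.
It falls on the downbeat, so it is accented.

Accented appoggiatura.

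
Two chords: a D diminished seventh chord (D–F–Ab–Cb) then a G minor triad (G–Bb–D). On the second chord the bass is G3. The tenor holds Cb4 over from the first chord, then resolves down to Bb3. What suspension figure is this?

At the second chord the bass is G3. The suspended Cb4 lies a fourth above the bass; after resolving down by step to Bb3, the interval above the bass becomes a third.
Suspension figures are named by those two intervals: 4–3.

4–3 suspension.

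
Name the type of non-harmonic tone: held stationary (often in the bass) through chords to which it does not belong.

Approach: none. Departure: none — a single pitch is sustained while the chords change around it, passing through harmonies that do not contain it.
No melodic motion at all; the dissonance is created entirely by the moving harmonies against the stationary note — a pedal tone (pedal point).

Pedal tone.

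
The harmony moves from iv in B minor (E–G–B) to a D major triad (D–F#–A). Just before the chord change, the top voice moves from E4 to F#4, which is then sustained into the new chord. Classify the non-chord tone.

The harmony at that moment is E minor triad (E, G, B); F#4 is not a chord tone.
It is approached by step up from E4 and then sustained as the same pitch into the next harmony.
Arriving early and becoming a chord tone when the harmony changes — an anticipation.

F#4 is an anticipation.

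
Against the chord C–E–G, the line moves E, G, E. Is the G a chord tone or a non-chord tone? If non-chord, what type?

C major triad contains C, E, G; G is the fifth, so it is a chord tone.

Chord tone (the fifth of C major triad).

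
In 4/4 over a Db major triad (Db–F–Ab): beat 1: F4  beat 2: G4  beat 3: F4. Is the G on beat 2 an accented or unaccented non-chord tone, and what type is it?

Unaccented neighbor tone.

The harmony at that moment is Db major triad (Db, F, Ab); G4 is not a chord tone.
It is approached by step up from F4 and left by step down to F4.
Step away and step back to the same note — a neighbor tone (upper neighbor).
It falls on a weak beat, so it is unaccented.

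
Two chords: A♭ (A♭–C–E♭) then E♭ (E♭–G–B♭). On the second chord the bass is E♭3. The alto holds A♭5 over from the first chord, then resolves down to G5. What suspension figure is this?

At the second chord the bass is E♭3. The suspended A♭5 lies a fourth above the bass; after resolving down by step to G5, the interval above the bass becomes a third.
Suspension figures are named by those two intervals: 4–3.

4–3 suspension.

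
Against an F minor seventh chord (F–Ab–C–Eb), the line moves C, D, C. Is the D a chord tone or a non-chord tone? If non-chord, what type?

The harmony at that moment is F minor seventh chord (F, Ab, C, Eb); D is not a chord tone.
It is approached by step up from C and left by step down to C.
Step away and step back to the same note — a neighbor tone (upper neighbor).

Non-chord tone — a neighbor tone.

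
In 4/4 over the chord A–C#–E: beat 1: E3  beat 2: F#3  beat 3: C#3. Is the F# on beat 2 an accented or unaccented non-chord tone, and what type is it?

The harmony at that moment is A major triad (A, C#, E); F#3 is not a chord tone.
It is approached by step up from E3 and left by leap down to C#3.
Step in, leap out — an escape tone.
It falls on a weak beat, so it is unaccented.

Unaccented escape tone.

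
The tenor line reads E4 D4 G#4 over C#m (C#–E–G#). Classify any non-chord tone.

D4 is an escape tone.

The harmony at that moment is C# minor triad (C#, E, G#); D4 is not a chord tone.
It is approached by step down from E4 and left by leap up to G#4.
Step in, leap out — an escape tone.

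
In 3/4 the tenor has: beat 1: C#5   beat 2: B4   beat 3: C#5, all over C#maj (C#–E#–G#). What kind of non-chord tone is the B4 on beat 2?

Lower neighbor tone.

The harmony at that moment is C# major triad (C#, E#, G#); B4 is not a chord tone.
It is approached by step down from C#5 and left by step up to C#5.
Step away and step back to the same note — a neighbor tone (lower neighbor).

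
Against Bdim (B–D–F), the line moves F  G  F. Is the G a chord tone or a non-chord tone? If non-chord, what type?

Non-chord tone — a neighbor tone.

The harmony at that moment is B diminished triad (B, D, F); G is not a chord tone.
It is approached by step up from F and left by step down to F.
Step away and step back to the same note — a neighbor tone (upper neighbor).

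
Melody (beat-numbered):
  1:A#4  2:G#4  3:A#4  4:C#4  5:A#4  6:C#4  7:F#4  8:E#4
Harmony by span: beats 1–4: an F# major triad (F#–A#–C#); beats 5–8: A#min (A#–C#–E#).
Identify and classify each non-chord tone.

The harmony at that moment is F# major triad (F#, A#, C#); G#4 is not a chord tone.
It is approached by step down from A#4 and left by step up to A#4.
Step away and step back to the same note — a neighbor tone (lower neighbor).
The harmony at that moment is A# minor triad (A#, C#, E#); F#4 is not a chord tone.
It is approached by leap up from C#4 and left by step down to E#4.
Leap in, step out — an appoggiatura.

G#4 (beat 2) — neighbor tone; F#4 (beat 7) — appoggiatura.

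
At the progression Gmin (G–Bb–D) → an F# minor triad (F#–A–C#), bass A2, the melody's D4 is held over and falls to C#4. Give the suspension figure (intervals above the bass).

At the second chord the bass is A2. The suspended D4 lies a fourth above the bass; after resolving down by step to C#4, the interval above the bass becomes a third.
Suspension figures are named by those two intervals: 4–3.

4–3 suspension.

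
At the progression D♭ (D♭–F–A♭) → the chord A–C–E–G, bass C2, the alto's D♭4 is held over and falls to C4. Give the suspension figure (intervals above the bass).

9–8 suspension.

At the second chord the bass is C2. The suspended D♭4 lies a ninth above the bass; after resolving down by step to C4, the interval above the bass becomes an octave.
Suspension figures are named by those two intervals: 9–8.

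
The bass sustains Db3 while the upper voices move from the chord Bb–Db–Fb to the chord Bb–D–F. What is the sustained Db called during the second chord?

The harmony at that moment is Bb major triad (Bb, D, F); Db3 is not a chord tone.
It is held over (the same pitch as the preceding Db3) and then sustained as the same pitch into the next harmony.
Sustained through a change of harmony — a pedal tone.

Pedal tone (pedal point).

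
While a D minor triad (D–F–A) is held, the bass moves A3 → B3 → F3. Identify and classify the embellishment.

B3 is an escape tone.

The harmony at that moment is D minor triad (D, F, A); B3 is not a chord tone.
It is approached by step up from A3 and left by leap down to F3.
Step in, leap out — an escape tone.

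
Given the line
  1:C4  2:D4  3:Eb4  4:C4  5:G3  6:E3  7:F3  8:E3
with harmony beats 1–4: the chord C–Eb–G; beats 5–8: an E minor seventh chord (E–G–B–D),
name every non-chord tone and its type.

D4 (beat 2) — passing tone; F3 (beat 7) — neighbor tone.

The harmony at that moment is C minor triad (C, Eb, G); D4 is not a chord tone.
It is approached by step up from C4 and left by step up to Eb4.
Step in, step out in the same direction — a passing tone.
The harmony at that moment is E minor seventh chord (E, G, B, D); F3 is not a chord tone.
It is approached by step up from E3 and left by step down to E3.
Step away and step back to the same note — a neighbor tone (upper neighbor).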